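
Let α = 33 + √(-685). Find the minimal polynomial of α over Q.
m_α(x) = x^2 - 66x + 1774

From α - 33 = √(-685), squaring gives (α - 33)^2 = -685, i.e. α^2 - 66α + 1089 = -685, so α^2 - 66α + 1774 = 0. The discriminant of x^2 - 66x + 1774 is (-66)^2 - 4·(1774) = 4356 - 7096 = -2740, and 4·(-685) is not a perfect square in Q since -685 is squarefree and ≠ 1. Hence x^2 - 66x + 1774 is irreducible over Q and is the minimal polynomial of α.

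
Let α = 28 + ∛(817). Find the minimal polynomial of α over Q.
m_α(x) = x^3 - 84x^2 + 2352x - 22769

Set β = α - 28 = ∛(817), so β^3 = 817. Then (α - 28)^3 - 817 = 0, i.e. α is a root of g(x) = (x - 28)^3 - 817 = x^3 - 84x^2 + 2352x - 22769. Since g(x) = h(x - 28) where h(x) = x^3 - 817, and h is irreducible over Q (because 817 is not a perfect cube, so h has no rational root, and a monic cubic with no rational root is irreducible), g is also irreducible (irreducibility is preserved under the substitution x → x - 28). Hence m_α(x) = x^3 - 84x^2 + 2352x - 22769.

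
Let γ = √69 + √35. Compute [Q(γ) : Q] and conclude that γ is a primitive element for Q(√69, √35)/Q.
[Q(γ) : Q] = 4 (equivalently, Q(γ) = Q(√69, √35))

Obviously Q(γ) ⊆ Q(√69, √35), and [Q(√69, √35):Q] = 4 (since 69, 35 are distinct squarefree integers > 1 with 2415 not a perfect square). To show equality we compute the minimal polynomial of γ. From γ = √69 + √35: γ^2 = 69 + 2√(2415) + 35 = 104 + 2√(2415), so γ^2 - 104 = 2√(2415); squaring, (γ^2 - 104)^2 = 4·2415, i.e. γ^4 - 208γ^2 + 10816 - 9660 = 0, i.e. γ^4 - 208γ^2 + 1156 = 0. So γ is a root of x^4 - 208x^2 + 1156. This polynomial is irreducible over Q: it has no rational root (each ±√69 ± √35 is irrational), and any factorization into two quadratics over Q would force √(2415) ∈ Q (pairing opposite roots) or √69, √35 ∈ Q (other pairings), all impossible. Hence [Q(γ):Q] = 4 = [Q(√69, √35):Q], so Q(γ) = Q(√69, √35).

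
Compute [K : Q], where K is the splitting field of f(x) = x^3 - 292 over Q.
[K : Q] = 6

The roots of x^3 - 292 are ∛292, ω∛292, ω^2∛292 where ω = e^(2πi/3) is a primitive cube root of unity, so K = Q(∛292, ω). Now [Q(∛292):Q] = 3 (since 292 is not a perfect cube, x^3 - 292 is irreducible) and [Q(ω):Q] = 2. Both 2 and 3 divide [K:Q], and [K:Q] ≤ 3·2 = 6, so [K:Q] = 6. (Equivalently: Q(∛292) ⊂ R but ω ∉ R, so [K : Q(∛292)] = 2.)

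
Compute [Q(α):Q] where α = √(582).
[Q(α):Q] = 2

[Q(α):Q] equals the degree of the minimal polynomial of α. Here α^2 = 582 and x^2 - 582 is irreducible (d = 582 is squarefree, ≠ 1, hence not a square), so deg(m_α) = 2. Thus [Q(α):Q] = 2.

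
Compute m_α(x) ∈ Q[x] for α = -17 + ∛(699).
m_α(x) = x^3 + 51x^2 + 867x + 4214

Set β = α + 17 = ∛(699), so β^3 = 699. Then (α + 17)^3 - 699 = 0, i.e. α is a root of g(x) = (x + 17)^3 - 699 = x^3 + 51x^2 + 867x + 4214. Since g(x) = h(x + 17) where h(x) = x^3 - 699, and h is irreducible over Q (because 699 is not a perfect cube, so h has no rational root, and a monic cubic with no rational root is irreducible), g is also irreducible (irreducibility is preserved under the substitution x → x + 17). Hence m_α(x) = x^3 + 51x^2 + 867x + 4214.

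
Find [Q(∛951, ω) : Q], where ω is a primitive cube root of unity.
[Q(∛951, ω) : Q] = 6

[Q(∛951):Q] = 3 (min poly x^3 - 951, irreducible since 951 is not a perfect cube). [Q(ω):Q] = 2 (min poly x^2 + x + 1). Since Q(∛951) ⊂ R and ω ∉ R, we have ω ∉ Q(∛951), so x^2 + x + 1 remains irreducible over Q(∛951) and [Q(∛951, ω) : Q(∛951)] = 2. By the tower law, [Q(∛951, ω) : Q] = 3 · 2 = 6. (In fact Q(∛951, ω) is the splitting field of x^3 - 951 over Q.)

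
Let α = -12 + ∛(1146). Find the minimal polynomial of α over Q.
m_α(x) = x^3 + 36x^2 + 432x + 582

Set β = α + 12 = ∛(1146), so β^3 = 1146. Then (α + 12)^3 - 1146 = 0, i.e. α is a root of g(x) = (x + 12)^3 - 1146 = x^3 + 36x^2 + 432x + 582. Since g(x) = h(x + 12) where h(x) = x^3 - 1146, and h is irreducible over Q (because 1146 is not a perfect cube, so h has no rational root, and a monic cubic with no rational root is irreducible), g is also irreducible (irreducibility is preserved under the substitution x → x + 12). Hence m_α(x) = x^3 + 36x^2 + 432x + 582.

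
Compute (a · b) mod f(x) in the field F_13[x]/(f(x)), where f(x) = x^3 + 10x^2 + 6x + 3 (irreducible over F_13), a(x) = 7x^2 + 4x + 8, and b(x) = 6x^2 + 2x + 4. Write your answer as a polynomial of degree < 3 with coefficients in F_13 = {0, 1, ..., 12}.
a · b ≡ 12x^2 + x + 8 (mod f(x))

Multiply in F_13[x]: a(x)·b(x) = (7x^2 + 4x + 8)·(6x^2 + 2x + 4) = 3x^4 + 12x^3 + 6x^2 + 6x + 6. This has degree ≥ 3, so divide by f(x) over F_13: 3x^4 + 12x^3 + 6x^2 + 6x + 6 = (3x + 8)·(x^3 + 10x^2 + 6x + 3) + (12x^2 + x + 8). Hence a·b ≡ 12x^2 + x + 8 (mod f). (F_13[x]/(f) is a field with 13^3 = 2197 elements since f is irreducible of degree 3.)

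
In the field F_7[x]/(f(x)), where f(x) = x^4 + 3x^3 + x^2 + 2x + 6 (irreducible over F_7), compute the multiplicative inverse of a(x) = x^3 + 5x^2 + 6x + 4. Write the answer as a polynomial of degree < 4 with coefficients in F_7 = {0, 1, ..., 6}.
a(x)^(-1) ≡ 6x^2 + 6x + 1 (mod f(x))

Since f is irreducible over F_7, F_7[x]/(f) is a field and a(x) ≠ 0 has an inverse. Apply the extended Euclidean algorithm to f(x) and a(x) in F_7[x]: f(x) = (x + 5)·a(x) + (5x^2 + 3x);  a(x) = (3x + 2)·(5x^2 + 3x) + (4). The last nonzero remainder is the constant 4 = gcd(f, a) in F_7. Back-substituting through the division chain expresses 4 = s(x)·a(x) + t(x)·f(x) with s(x) ≡ 3x^2 + 3x + 4 (mod f), so (3x^2 + 3x + 4)·a(x) ≡ 4 (mod f). Multiplying by 4^(-1) ≡ 2 in F_7 gives a(x)^(-1) ≡ 2·(3x^2 + 3x + 4) ≡ 6x^2 + 6x + 1 (mod f). Check: (x^3 + 5x^2 + 6x + 4)·(6x^2 + 6x + 1) = 6x^5 + x^4 + 4x^3 + 2x^2 + 2x + 4 ≡ 1 (mod x^4 + 3x^3 + x^2 + 2x + 6).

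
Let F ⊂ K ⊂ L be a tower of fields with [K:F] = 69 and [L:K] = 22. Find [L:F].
[L:F] = 1518

The tower law says that for any tower of field extensions F ⊂ K ⊂ L with finite degrees, [L:F] = [L:K] · [K:F]. Here this gives [L:F] = 22 · 69 = 1518.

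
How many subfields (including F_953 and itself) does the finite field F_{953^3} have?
F_{953^3} has 2 subfields

The subfields of F_{p^n} are exactly the fields F_{p^d} for d | n (each is the fixed field of the unique index-d subgroup of Gal(F_{p^n}/F_p) ≅ Z/nZ). The divisors of n = 3 are {1, 3}, giving 2 subfields: F_{953^1}, F_{953^3}.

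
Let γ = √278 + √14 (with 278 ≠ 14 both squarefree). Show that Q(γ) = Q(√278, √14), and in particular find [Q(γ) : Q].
[Q(γ) : Q] = 4 (equivalently, Q(γ) = Q(√278, √14))

Obviously Q(γ) ⊆ Q(√278, √14), and [Q(√278, √14):Q] = 4 (since 278, 14 are distinct squarefree integers > 1 with 3892 not a perfect square). To show equality we compute the minimal polynomial of γ. From γ = √278 + √14: γ^2 = 278 + 2√(3892) + 14 = 292 + 2√(3892), so γ^2 - 292 = 2√(3892); squaring, (γ^2 - 292)^2 = 4·3892, i.e. γ^4 - 584γ^2 + 85264 - 15568 = 0, i.e. γ^4 - 584γ^2 + 69696 = 0. So γ is a root of x^4 - 584x^2 + 69696. This polynomial is irreducible over Q: it has no rational root (each ±√278 ± √14 is irrational), and any factorization into two quadratics over Q would force √(3892) ∈ Q (pairing opposite roots) or √278, √14 ∈ Q (other pairings), all impossible. Hence [Q(γ):Q] = 4 = [Q(√278, √14):Q], so Q(γ) = Q(√278, √14).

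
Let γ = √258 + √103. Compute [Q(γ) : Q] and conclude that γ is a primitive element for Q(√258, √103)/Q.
[Q(γ) : Q] = 4 (equivalently, Q(γ) = Q(√258, √103))

Obviously Q(γ) ⊆ Q(√258, √103), and [Q(√258, √103):Q] = 4 (since 258, 103 are distinct squarefree integers > 1 with 26574 not a perfect square). To show equality we compute the minimal polynomial of γ. From γ = √258 + √103: γ^2 = 258 + 2√(26574) + 103 = 361 + 2√(26574), so γ^2 - 361 = 2√(26574); squaring, (γ^2 - 361)^2 = 4·26574, i.e. γ^4 - 722γ^2 + 130321 - 106296 = 0, i.e. γ^4 - 722γ^2 + 24025 = 0. So γ is a root of x^4 - 722x^2 + 24025. This polynomial is irreducible over Q: it has no rational root (each ±√258 ± √103 is irrational), and any factorization into two quadratics over Q would force √(26574) ∈ Q (pairing opposite roots) or √258, √103 ∈ Q (other pairings), all impossible. Hence [Q(γ):Q] = 4 = [Q(√258, √103):Q], so Q(γ) = Q(√258, √103).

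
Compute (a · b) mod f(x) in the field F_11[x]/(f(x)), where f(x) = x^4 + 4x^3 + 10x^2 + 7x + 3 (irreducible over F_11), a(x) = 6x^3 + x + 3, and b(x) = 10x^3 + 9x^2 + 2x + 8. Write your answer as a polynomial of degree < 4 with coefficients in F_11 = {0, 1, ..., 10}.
a · b ≡ 5x^3 + 8x^2 + 4x + 10 (mod f(x))

Multiply in F_11[x]: a(x)·b(x) = (6x^3 + x + 3)·(10x^3 + 9x^2 + 2x + 8) = 5x^6 + 10x^5 + 10x^3 + 7x^2 + 3x + 2. This has degree ≥ 4, so divide by f(x) over F_11: 5x^6 + 10x^5 + 10x^3 + 7x^2 + 3x + 2 = (5x^2 + x + 1)·(x^4 + 4x^3 + 10x^2 + 7x + 3) + (5x^3 + 8x^2 + 4x + 10). Hence a·b ≡ 5x^3 + 8x^2 + 4x + 10 (mod f). (F_11[x]/(f) is a field with 11^4 = 14641 elements since f is irreducible of degree 4.)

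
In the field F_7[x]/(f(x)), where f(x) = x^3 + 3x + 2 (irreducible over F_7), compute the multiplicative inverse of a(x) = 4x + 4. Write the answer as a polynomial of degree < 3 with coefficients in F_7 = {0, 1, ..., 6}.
a(x)^(-1) ≡ x^2 + 6x + 4 (mod f(x))

Since f is irreducible over F_7, F_7[x]/(f) is a field and a(x) ≠ 0 has an inverse. Apply the extended Euclidean algorithm to f(x) and a(x) in F_7[x]: f(x) = (2x^2 + 5x + 1)·a(x) + (5). The last nonzero remainder is the constant 5 = gcd(f, a) in F_7. Back-substituting through the division chain expresses 5 = s(x)·a(x) + t(x)·f(x) with s(x) ≡ 5x^2 + 2x + 6 (mod f), so (5x^2 + 2x + 6)·a(x) ≡ 5 (mod f). Multiplying by 5^(-1) ≡ 3 in F_7 gives a(x)^(-1) ≡ 3·(5x^2 + 2x + 6) ≡ x^2 + 6x + 4 (mod f). Check: (4x + 4)·(x^2 + 6x + 4) = 4x^3 + 5x + 2 ≡ 1 (mod x^3 + 3x + 2).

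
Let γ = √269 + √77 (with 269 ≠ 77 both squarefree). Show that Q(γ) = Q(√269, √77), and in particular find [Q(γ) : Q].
[Q(γ) : Q] = 4 (equivalently, Q(γ) = Q(√269, √77))

Obviously Q(γ) ⊆ Q(√269, √77), and [Q(√269, √77):Q] = 4 (since 269, 77 are distinct squarefree integers > 1 with 20713 not a perfect square). To show equality we compute the minimal polynomial of γ. From γ = √269 + √77: γ^2 = 269 + 2√(20713) + 77 = 346 + 2√(20713), so γ^2 - 346 = 2√(20713); squaring, (γ^2 - 346)^2 = 4·20713, i.e. γ^4 - 692γ^2 + 119716 - 82852 = 0, i.e. γ^4 - 692γ^2 + 36864 = 0. So γ is a root of x^4 - 692x^2 + 36864. This polynomial is irreducible over Q: it has no rational root (each ±√269 ± √77 is irrational), and any factorization into two quadratics over Q would force √(20713) ∈ Q (pairing opposite roots) or √269, √77 ∈ Q (other pairings), all impossible. Hence [Q(γ):Q] = 4 = [Q(√269, √77):Q], so Q(γ) = Q(√269, √77).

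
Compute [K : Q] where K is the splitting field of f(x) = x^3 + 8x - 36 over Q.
[K : Q] = 6

By the rational root test, any rational root of the monic integer polynomial f(x) = x^3 + 8x - 36 must be an integer dividing the constant term -36, i.e. one of ±{1, 2, 3, 4, 6, 9, 12, 18, 36}. Evaluating: f(1) = -27, f(-1) = -45, f(2) = -12, f(-2) = -60, f(3) = 15, f(-3) = -87, f(4) = 60, f(-4) = -132, f(6) = 228, f(-6) = -300, f(9) = 765, f(-9) = -837, f(12) = 1788, f(-12) = -1860, f(18) = 5940, f(-18) = -6012, f(36) = 46908, f(-36) = -46980; none is 0, so f has no rational root and is therefore irreducible over Q (a cubic with no linear factor over a field is irreducible). For an irreducible cubic, the Galois group is A_3 or S_3 according as the discriminant disc(f) = -4a^3 - 27b^2 = -4·(8)^3 - 27·(-36)^2 = -37040 is or is not a square in Q. Here disc(f) = -37040 is not a perfect square in Q, so the Galois group of f over Q is not contained in A_3 and must be all of S_3. The splitting field has degree |S_3| = 6 over Q, so [K : Q] = 6.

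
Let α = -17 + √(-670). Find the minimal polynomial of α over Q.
m_α(x) = x^2 + 34x + 959

From α + 17 = √(-670), squaring gives (α + 17)^2 = -670, i.e. α^2 + 34α + 289 = -670, so α^2 + 34α + 959 = 0. The discriminant of x^2 + 34x + 959 is (34)^2 - 4·(959) = 1156 - 3836 = -2680, and 4·(-670) is not a perfect square in Q since -670 is squarefree and ≠ 1. Hence x^2 + 34x + 959 is irreducible over Q and is the minimal polynomial of α.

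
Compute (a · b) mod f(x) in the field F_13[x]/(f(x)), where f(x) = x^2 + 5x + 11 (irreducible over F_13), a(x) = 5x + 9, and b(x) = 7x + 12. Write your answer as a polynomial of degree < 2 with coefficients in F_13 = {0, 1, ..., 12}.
a · b ≡ 9 (mod f(x))

Multiply in F_13[x]: a(x)·b(x) = (5x + 9)·(7x + 12) = 9x^2 + 6x + 4. This has degree ≥ 2, so divide by f(x) over F_13: 9x^2 + 6x + 4 = (9)·(x^2 + 5x + 11) + (9). Hence a·b ≡ 9 (mod f). (F_13[x]/(f) is a field with 13^2 = 169 elements since f is irreducible of degree 2.)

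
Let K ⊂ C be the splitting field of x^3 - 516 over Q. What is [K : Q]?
[K : Q] = 6

The roots of x^3 - 516 are ∛516, ω∛516, ω^2∛516 where ω = e^(2πi/3) is a primitive cube root of unity, so K = Q(∛516, ω). Now [Q(∛516):Q] = 3 (since 516 is not a perfect cube, x^3 - 516 is irreducible) and [Q(ω):Q] = 2. Both 2 and 3 divide [K:Q], and [K:Q] ≤ 3·2 = 6, so [K:Q] = 6. (Equivalently: Q(∛516) ⊂ R but ω ∉ R, so [K : Q(∛516)] = 2.)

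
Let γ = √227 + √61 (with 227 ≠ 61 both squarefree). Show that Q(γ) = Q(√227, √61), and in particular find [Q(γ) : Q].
[Q(γ) : Q] = 4 (equivalently, Q(γ) = Q(√227, √61))

Obviously Q(γ) ⊆ Q(√227, √61), and [Q(√227, √61):Q] = 4 (since 227, 61 are distinct squarefree integers > 1 with 13847 not a perfect square). To show equality we compute the minimal polynomial of γ. From γ = √227 + √61: γ^2 = 227 + 2√(13847) + 61 = 288 + 2√(13847), so γ^2 - 288 = 2√(13847); squaring, (γ^2 - 288)^2 = 4·13847, i.e. γ^4 - 576γ^2 + 82944 - 55388 = 0, i.e. γ^4 - 576γ^2 + 27556 = 0. So γ is a root of x^4 - 576x^2 + 27556. This polynomial is irreducible over Q: it has no rational root (each ±√227 ± √61 is irrational), and any factorization into two quadratics over Q would force √(13847) ∈ Q (pairing opposite roots) or √227, √61 ∈ Q (other pairings), all impossible. Hence [Q(γ):Q] = 4 = [Q(√227, √61):Q], so Q(γ) = Q(√227, √61).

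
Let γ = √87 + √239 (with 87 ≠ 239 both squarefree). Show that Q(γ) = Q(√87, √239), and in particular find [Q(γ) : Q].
[Q(γ) : Q] = 4 (equivalently, Q(γ) = Q(√87, √239))

Obviously Q(γ) ⊆ Q(√87, √239), and [Q(√87, √239):Q] = 4 (since 87, 239 are distinct squarefree integers > 1 with 20793 not a perfect square). To show equality we compute the minimal polynomial of γ. From γ = √87 + √239: γ^2 = 87 + 2√(20793) + 239 = 326 + 2√(20793), so γ^2 - 326 = 2√(20793); squaring, (γ^2 - 326)^2 = 4·20793, i.e. γ^4 - 652γ^2 + 106276 - 83172 = 0, i.e. γ^4 - 652γ^2 + 23104 = 0. So γ is a root of x^4 - 652x^2 + 23104. This polynomial is irreducible over Q: it has no rational root (each ±√87 ± √239 is irrational), and any factorization into two quadratics over Q would force √(20793) ∈ Q (pairing opposite roots) or √87, √239 ∈ Q (other pairings), all impossible. Hence [Q(γ):Q] = 4 = [Q(√87, √239):Q], so Q(γ) = Q(√87, √239).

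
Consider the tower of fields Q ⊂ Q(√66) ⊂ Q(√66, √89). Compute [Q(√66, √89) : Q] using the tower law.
[Q(√66, √89) : Q] = 4

[Q(√66):Q] = 2 (min poly x^2 - 66, irreducible since 66 is squarefree > 1). For the top step, suppose √89 ∈ Q(√66), say √89 = c + d√66 with c, d ∈ Q. Squaring: 89 = c^2 + 66d^2 + 2cd√66. Since √66 ∉ Q this forces 2cd = 0. If d = 0 then √89 = c ∈ Q, contradicting 89 squarefree > 1. If c = 0 then 89 = 66d^2, so 66·89 = (66d)^2 is a perfect square in Q — but 66·89 = 5874 is not a perfect square (since 66 and 89 are distinct squarefree integers). Contradiction. Hence √89 ∉ Q(√66), so x^2 - 89 stays irreducible over Q(√66) and [Q(√66, √89) : Q(√66)] = 2. By the tower law, [Q(√66, √89) : Q] = 2 · 2 = 4.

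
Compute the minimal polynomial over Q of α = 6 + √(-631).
m_α(x) = x^2 - 12x + 667

From α - 6 = √(-631), squaring gives (α - 6)^2 = -631, i.e. α^2 - 12α + 36 = -631, so α^2 - 12α + 667 = 0. The discriminant of x^2 - 12x + 667 is (-12)^2 - 4·(667) = 144 - 2668 = -2524, and 4·(-631) is not a perfect square in Q since -631 is squarefree and ≠ 1. Hence x^2 - 12x + 667 is irreducible over Q and is the minimal polynomial of α.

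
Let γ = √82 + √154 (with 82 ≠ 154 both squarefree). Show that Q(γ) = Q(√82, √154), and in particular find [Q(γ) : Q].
[Q(γ) : Q] = 4 (equivalently, Q(γ) = Q(√82, √154))

Obviously Q(γ) ⊆ Q(√82, √154), and [Q(√82, √154):Q] = 4 (since 82, 154 are distinct squarefree integers > 1 with 12628 not a perfect square). To show equality we compute the minimal polynomial of γ. From γ = √82 + √154: γ^2 = 82 + 2√(12628) + 154 = 236 + 2√(12628), so γ^2 - 236 = 2√(12628); squaring, (γ^2 - 236)^2 = 4·12628, i.e. γ^4 - 472γ^2 + 55696 - 50512 = 0, i.e. γ^4 - 472γ^2 + 5184 = 0. So γ is a root of x^4 - 472x^2 + 5184. This polynomial is irreducible over Q: it has no rational root (each ±√82 ± √154 is irrational), and any factorization into two quadratics over Q would force √(12628) ∈ Q (pairing opposite roots) or √82, √154 ∈ Q (other pairings), all impossible. Hence [Q(γ):Q] = 4 = [Q(√82, √154):Q], so Q(γ) = Q(√82, √154).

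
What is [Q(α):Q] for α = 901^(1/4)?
[Q(α):Q] = 4

α is a root of x^4 - 901. By Eisenstein's criterion at the prime p = 17 (which divides the constant term 901 but p^2 = 289 does not, since 901 is squarefree), x^4 - 901 is irreducible over Q. Hence [Q(α):Q] = 4.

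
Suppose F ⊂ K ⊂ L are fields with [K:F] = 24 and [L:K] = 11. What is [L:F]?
[L:F] = 264

The tower law says that for any tower of field extensions F ⊂ K ⊂ L with finite degrees, [L:F] = [L:K] · [K:F]. Here this gives [L:F] = 11 · 24 = 264.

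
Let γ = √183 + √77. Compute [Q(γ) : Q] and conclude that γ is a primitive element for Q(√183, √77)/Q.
[Q(γ) : Q] = 4 (equivalently, Q(γ) = Q(√183, √77))

Obviously Q(γ) ⊆ Q(√183, √77), and [Q(√183, √77):Q] = 4 (since 183, 77 are distinct squarefree integers > 1 with 14091 not a perfect square). To show equality we compute the minimal polynomial of γ. From γ = √183 + √77: γ^2 = 183 + 2√(14091) + 77 = 260 + 2√(14091), so γ^2 - 260 = 2√(14091); squaring, (γ^2 - 260)^2 = 4·14091, i.e. γ^4 - 520γ^2 + 67600 - 56364 = 0, i.e. γ^4 - 520γ^2 + 11236 = 0. So γ is a root of x^4 - 520x^2 + 11236. This polynomial is irreducible over Q: it has no rational root (each ±√183 ± √77 is irrational), and any factorization into two quadratics over Q would force √(14091) ∈ Q (pairing opposite roots) or √183, √77 ∈ Q (other pairings), all impossible. Hence [Q(γ):Q] = 4 = [Q(√183, √77):Q], so Q(γ) = Q(√183, √77).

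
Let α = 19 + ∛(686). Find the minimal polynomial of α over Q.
m_α(x) = x^3 - 57x^2 + 1083x - 7545

Set β = α - 19 = ∛(686), so β^3 = 686. Then (α - 19)^3 - 686 = 0, i.e. α is a root of g(x) = (x - 19)^3 - 686 = x^3 - 57x^2 + 1083x - 7545. Since g(x) = h(x - 19) where h(x) = x^3 - 686, and h is irreducible over Q (because 686 is not a perfect cube, so h has no rational root, and a monic cubic with no rational root is irreducible), g is also irreducible (irreducibility is preserved under the substitution x → x - 19). Hence m_α(x) = x^3 - 57x^2 + 1083x - 7545.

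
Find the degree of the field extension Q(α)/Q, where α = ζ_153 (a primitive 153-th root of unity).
[Q(α):Q] = 96

The minimal polynomial of ζ_153 over Q is the 153-th cyclotomic polynomial Φ_153(x), which is irreducible over Q and has degree φ(153) = 96. Hence [Q(α):Q] = φ(153) = 96.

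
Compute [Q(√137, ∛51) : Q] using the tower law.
[Q(√137, ∛51) : Q] = 6

Let L = Q(√137, ∛51). Since Q(√137) ⊂ L and [Q(√137):Q] = 2, the tower law gives 2 | [L:Q]. Likewise Q(∛51) ⊂ L with [Q(∛51):Q] = 3 (because 51 is not a perfect cube), so 3 | [L:Q]. As gcd(2,3) = 1, [L:Q] is divisible by 6. Conversely L is generated over Q by √137 and ∛51, so [L:Q] ≤ 2·3 = 6. Therefore [Q(√137, ∛51) : Q] = 6.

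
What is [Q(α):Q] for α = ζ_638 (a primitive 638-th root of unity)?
[Q(α):Q] = 280

The minimal polynomial of ζ_638 over Q is the 638-th cyclotomic polynomial Φ_638(x), which is irreducible over Q and has degree φ(638) = 280. Hence [Q(α):Q] = φ(638) = 280.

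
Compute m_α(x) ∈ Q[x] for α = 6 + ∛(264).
m_α(x) = x^3 - 18x^2 + 108x - 480

Set β = α - 6 = ∛(264), so β^3 = 264. Then (α - 6)^3 - 264 = 0, i.e. α is a root of g(x) = (x - 6)^3 - 264 = x^3 - 18x^2 + 108x - 480. Since g(x) = h(x - 6) where h(x) = x^3 - 264, and h is irreducible over Q (because 264 is not a perfect cube, so h has no rational root, and a monic cubic with no rational root is irreducible), g is also irreducible (irreducibility is preserved under the substitution x → x - 6). Hence m_α(x) = x^3 - 18x^2 + 108x - 480.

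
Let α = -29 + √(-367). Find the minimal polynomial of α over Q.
m_α(x) = x^2 + 58x + 1208

From α + 29 = √(-367), squaring gives (α + 29)^2 = -367, i.e. α^2 + 58α + 841 = -367, so α^2 + 58α + 1208 = 0. The discriminant of x^2 + 58x + 1208 is (58)^2 - 4·(1208) = 3364 - 4832 = -1468, and 4·(-367) is not a perfect square in Q since -367 is squarefree and ≠ 1. Hence x^2 + 58x + 1208 is irreducible over Q and is the minimal polynomial of α.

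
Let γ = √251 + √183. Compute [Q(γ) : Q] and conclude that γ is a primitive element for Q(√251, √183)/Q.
[Q(γ) : Q] = 4 (equivalently, Q(γ) = Q(√251, √183))

Obviously Q(γ) ⊆ Q(√251, √183), and [Q(√251, √183):Q] = 4 (since 251, 183 are distinct squarefree integers > 1 with 45933 not a perfect square). To show equality we compute the minimal polynomial of γ. From γ = √251 + √183: γ^2 = 251 + 2√(45933) + 183 = 434 + 2√(45933), so γ^2 - 434 = 2√(45933); squaring, (γ^2 - 434)^2 = 4·45933, i.e. γ^4 - 868γ^2 + 188356 - 183732 = 0, i.e. γ^4 - 868γ^2 + 4624 = 0. So γ is a root of x^4 - 868x^2 + 4624. This polynomial is irreducible over Q: it has no rational root (each ±√251 ± √183 is irrational), and any factorization into two quadratics over Q would force √(45933) ∈ Q (pairing opposite roots) or √251, √183 ∈ Q (other pairings), all impossible. Hence [Q(γ):Q] = 4 = [Q(√251, √183):Q], so Q(γ) = Q(√251, √183).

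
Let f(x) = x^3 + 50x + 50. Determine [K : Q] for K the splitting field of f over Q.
[K : Q] = 6

By the rational root test, any rational root of the monic integer polynomial f(x) = x^3 + 50x + 50 must be an integer dividing the constant term 50, i.e. one of ±{1, 2, 5, 10, 25, 50}. Evaluating: f(1) = 101, f(-1) = -1, f(2) = 158, f(-2) = -58, f(5) = 425, f(-5) = -325, f(10) = 1550, f(-10) = -1450, f(25) = 16925, f(-25) = -16825, f(50) = 127550, f(-50) = -127450; none is 0, so f has no rational root and is therefore irreducible over Q (a cubic with no linear factor over a field is irreducible). For an irreducible cubic, the Galois group is A_3 or S_3 according as the discriminant disc(f) = -4a^3 - 27b^2 = -4·(50)^3 - 27·(50)^2 = -567500 is or is not a square in Q. Here disc(f) = -567500 is not a perfect square in Q, so the Galois group of f over Q is not contained in A_3 and must be all of S_3. The splitting field has degree |S_3| = 6 over Q, so [K : Q] = 6.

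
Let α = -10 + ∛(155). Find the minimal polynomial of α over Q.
m_α(x) = x^3 + 30x^2 + 300x + 845

Set β = α + 10 = ∛(155), so β^3 = 155. Then (α + 10)^3 - 155 = 0, i.e. α is a root of g(x) = (x + 10)^3 - 155 = x^3 + 30x^2 + 300x + 845. Since g(x) = h(x + 10) where h(x) = x^3 - 155, and h is irreducible over Q (because 155 is not a perfect cube, so h has no rational root, and a monic cubic with no rational root is irreducible), g is also irreducible (irreducibility is preserved under the substitution x → x + 10). Hence m_α(x) = x^3 + 30x^2 + 300x + 845.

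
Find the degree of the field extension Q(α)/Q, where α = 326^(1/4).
[Q(α):Q] = 4

α is a root of x^4 - 326. By Eisenstein's criterion at the prime p = 2 (which divides the constant term 326 but p^2 = 4 does not, since 326 is squarefree), x^4 - 326 is irreducible over Q. Hence [Q(α):Q] = 4.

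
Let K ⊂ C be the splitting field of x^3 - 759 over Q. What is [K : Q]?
[K : Q] = 6

The roots of x^3 - 759 are ∛759, ω∛759, ω^2∛759 where ω = e^(2πi/3) is a primitive cube root of unity, so K = Q(∛759, ω). Now [Q(∛759):Q] = 3 (since 759 is not a perfect cube, x^3 - 759 is irreducible) and [Q(ω):Q] = 2. Both 2 and 3 divide [K:Q], and [K:Q] ≤ 3·2 = 6, so [K:Q] = 6. (Equivalently: Q(∛759) ⊂ R but ω ∉ R, so [K : Q(∛759)] = 2.)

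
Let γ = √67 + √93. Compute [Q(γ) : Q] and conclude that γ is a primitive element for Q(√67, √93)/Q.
[Q(γ) : Q] = 4 (equivalently, Q(γ) = Q(√67, √93))

Obviously Q(γ) ⊆ Q(√67, √93), and [Q(√67, √93):Q] = 4 (since 67, 93 are distinct squarefree integers > 1 with 6231 not a perfect square). To show equality we compute the minimal polynomial of γ. From γ = √67 + √93: γ^2 = 67 + 2√(6231) + 93 = 160 + 2√(6231), so γ^2 - 160 = 2√(6231); squaring, (γ^2 - 160)^2 = 4·6231, i.e. γ^4 - 320γ^2 + 25600 - 24924 = 0, i.e. γ^4 - 320γ^2 + 676 = 0. So γ is a root of x^4 - 320x^2 + 676. This polynomial is irreducible over Q: it has no rational root (each ±√67 ± √93 is irrational), and any factorization into two quadratics over Q would force √(6231) ∈ Q (pairing opposite roots) or √67, √93 ∈ Q (other pairings), all impossible. Hence [Q(γ):Q] = 4 = [Q(√67, √93):Q], so Q(γ) = Q(√67, √93).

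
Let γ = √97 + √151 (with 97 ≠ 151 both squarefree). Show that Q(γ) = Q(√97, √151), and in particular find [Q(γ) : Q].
[Q(γ) : Q] = 4 (equivalently, Q(γ) = Q(√97, √151))

Obviously Q(γ) ⊆ Q(√97, √151), and [Q(√97, √151):Q] = 4 (since 97, 151 are distinct squarefree integers > 1 with 14647 not a perfect square). To show equality we compute the minimal polynomial of γ. From γ = √97 + √151: γ^2 = 97 + 2√(14647) + 151 = 248 + 2√(14647), so γ^2 - 248 = 2√(14647); squaring, (γ^2 - 248)^2 = 4·14647, i.e. γ^4 - 496γ^2 + 61504 - 58588 = 0, i.e. γ^4 - 496γ^2 + 2916 = 0. So γ is a root of x^4 - 496x^2 + 2916. This polynomial is irreducible over Q: it has no rational root (each ±√97 ± √151 is irrational), and any factorization into two quadratics over Q would force √(14647) ∈ Q (pairing opposite roots) or √97, √151 ∈ Q (other pairings), all impossible. Hence [Q(γ):Q] = 4 = [Q(√97, √151):Q], so Q(γ) = Q(√97, √151).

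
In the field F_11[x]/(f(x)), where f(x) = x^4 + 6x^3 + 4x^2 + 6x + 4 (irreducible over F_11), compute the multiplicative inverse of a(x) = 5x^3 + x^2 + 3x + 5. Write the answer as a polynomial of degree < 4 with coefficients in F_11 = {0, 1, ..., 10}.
a(x)^(-1) ≡ 5x^3 + 9x^2 + 4x + 2 (mod f(x))

Since f is irreducible over F_11, F_11[x]/(f) is a field and a(x) ≠ 0 has an inverse. Apply the extended Euclidean algorithm to f(x) and a(x) in F_11[x]: f(x) = (9x + 6)·a(x) + (4x^2 + 9x + 7);  a(x) = (4x + 5)·(4x^2 + 9x + 7) + (7x + 3);  (4x^2 + 9x + 7) = (10x + 8)·(7x + 3) + (5). The last nonzero remainder is the constant 5 = gcd(f, a) in F_11. Back-substituting through the division chain expresses 5 = s(x)·a(x) + t(x)·f(x) with s(x) ≡ 3x^3 + x^2 + 9x + 10 (mod f), so (3x^3 + x^2 + 9x + 10)·a(x) ≡ 5 (mod f). Multiplying by 5^(-1) ≡ 9 in F_11 gives a(x)^(-1) ≡ 9·(3x^3 + x^2 + 9x + 10) ≡ 5x^3 + 9x^2 + 4x + 2 (mod f). Check: (5x^3 + x^2 + 3x + 5)·(5x^3 + 9x^2 + 4x + 2) = 3x^6 + 6x^5 + 4x^2 + 4x + 10 ≡ 1 (mod x^4 + 6x^3 + 4x^2 + 6x + 4).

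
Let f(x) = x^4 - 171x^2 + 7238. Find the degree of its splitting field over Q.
[K : Q] = 4

Solving the quadratic in x^2: x^2 = (171 ± √(171^2 - 4·7238))/2 = (171 ± √289)/2 = (171 ± 17)/2, giving x^2 = 94 or x^2 = 77. So f(x) = (x^2 - 94)(x^2 - 77) and the roots of f are ±√94, ±√77. Hence the splitting field is K = Q(√94, √77). Since 94 and 77 are distinct squarefree integers > 1, their product 7238 is not a perfect square, so √77 ∉ Q(√94). By the tower law [K:Q] = [Q(√94,√77):Q(√94)] · [Q(√94):Q] = 2 · 2 = 4.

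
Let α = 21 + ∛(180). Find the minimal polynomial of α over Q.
m_α(x) = x^3 - 63x^2 + 1323x - 9441

Set β = α - 21 = ∛(180), so β^3 = 180. Then (α - 21)^3 - 180 = 0, i.e. α is a root of g(x) = (x - 21)^3 - 180 = x^3 - 63x^2 + 1323x - 9441. Since g(x) = h(x - 21) where h(x) = x^3 - 180, and h is irreducible over Q (because 180 is not a perfect cube, so h has no rational root, and a monic cubic with no rational root is irreducible), g is also irreducible (irreducibility is preserved under the substitution x → x - 21). Hence m_α(x) = x^3 - 63x^2 + 1323x - 9441.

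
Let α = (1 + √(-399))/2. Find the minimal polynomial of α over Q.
m_α(x) = x^2 - x + 100

From 2α - 1 = √(-399), squaring gives (2α - 1)^2 = -399, i.e. 4α^2 - 4α + 1 = -399, so α^2 - α + (1 + 399)/4 = 0. Since -399 ≡ 1 (mod 4), (1 + 399)/4 = 100 ∈ Z. The polynomial x^2 - x + 100 has discriminant 1 - 4·(100) = -399, which is not a perfect square in Q (d = -399 is squarefree and ≠ 1), so x^2 - x + 100 is irreducible over Q. It is the minimal polynomial of α.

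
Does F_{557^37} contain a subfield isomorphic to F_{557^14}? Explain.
No: F_{557^14} is not a subfield of F_{557^37}

F_{p^m} embeds in F_{p^n} iff m | n. Here 14 ∤ 37 (since 37 = 2·14 + 9 with remainder 9 ≠ 0), so F_{557^14} is not a subfield of F_{557^37}. Equivalently: if it were, the tower law would give 14 = [F_{557^14}:F_557] dividing [F_{557^37}:F_557] = 37, contradiction.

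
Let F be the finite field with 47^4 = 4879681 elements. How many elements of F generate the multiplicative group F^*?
There are φ(4879680) = 1081344 primitive elements

F_q^* is cyclic of order q - 1 = 4879680. A cyclic group of order m has exactly φ(m) generators. Here m = 4879680 = 2^6 · 3 · 5 · 13 · 17 · 23, so the number of primitive elements is φ(4879680) = 1081344.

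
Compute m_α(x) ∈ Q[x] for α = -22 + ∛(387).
m_α(x) = x^3 + 66x^2 + 1452x + 10261

Set β = α + 22 = ∛(387), so β^3 = 387. Then (α + 22)^3 - 387 = 0, i.e. α is a root of g(x) = (x + 22)^3 - 387 = x^3 + 66x^2 + 1452x + 10261. Since g(x) = h(x + 22) where h(x) = x^3 - 387, and h is irreducible over Q (because 387 is not a perfect cube, so h has no rational root, and a monic cubic with no rational root is irreducible), g is also irreducible (irreducibility is preserved under the substitution x → x + 22). Hence m_α(x) = x^3 + 66x^2 + 1452x + 10261.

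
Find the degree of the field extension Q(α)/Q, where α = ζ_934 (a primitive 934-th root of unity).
[Q(α):Q] = 466

The minimal polynomial of ζ_934 over Q is the 934-th cyclotomic polynomial Φ_934(x), which is irreducible over Q and has degree φ(934) = 466. Hence [Q(α):Q] = φ(934) = 466.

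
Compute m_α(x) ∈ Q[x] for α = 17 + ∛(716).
m_α(x) = x^3 - 51x^2 + 867x - 5629

Set β = α - 17 = ∛(716), so β^3 = 716. Then (α - 17)^3 - 716 = 0, i.e. α is a root of g(x) = (x - 17)^3 - 716 = x^3 - 51x^2 + 867x - 5629. Since g(x) = h(x - 17) where h(x) = x^3 - 716, and h is irreducible over Q (because 716 is not a perfect cube, so h has no rational root, and a monic cubic with no rational root is irreducible), g is also irreducible (irreducibility is preserved under the substitution x → x - 17). Hence m_α(x) = x^3 - 51x^2 + 867x - 5629.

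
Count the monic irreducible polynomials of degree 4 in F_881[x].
There are 150606280440 monic irreducible polynomials of degree 4 over F_881

Each element of F_{881^4} that lies in no proper subfield is a root of exactly one monic irreducible of degree 4 over F_881, and each such polynomial has 4 distinct roots in F_{881^4}. By Möbius inversion the count is N_881(4) = (1/4) Σ_{d|4} μ(4/d) · 881^d = (1/4)(μ(4)·881^1 + μ(2)·881^2 + μ(1)·881^4) = 602425121760/4 = 150606280440.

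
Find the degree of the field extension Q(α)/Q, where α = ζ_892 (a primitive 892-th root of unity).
[Q(α):Q] = 444

The minimal polynomial of ζ_892 over Q is the 892-th cyclotomic polynomial Φ_892(x), which is irreducible over Q and has degree φ(892) = 444. Hence [Q(α):Q] = φ(892) = 444.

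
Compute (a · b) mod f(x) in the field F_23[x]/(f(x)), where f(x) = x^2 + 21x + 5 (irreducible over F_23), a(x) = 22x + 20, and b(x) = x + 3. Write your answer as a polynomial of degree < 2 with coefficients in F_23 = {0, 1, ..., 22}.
a · b ≡ 15x + 19 (mod f(x))

Multiply in F_23[x]: a(x)·b(x) = (22x + 20)·(x + 3) = 22x^2 + 17x + 14. This has degree ≥ 2, so divide by f(x) over F_23: 22x^2 + 17x + 14 = (22)·(x^2 + 21x + 5) + (15x + 19). Hence a·b ≡ 15x + 19 (mod f). (F_23[x]/(f) is a field with 23^2 = 529 elements since f is irreducible of degree 2.)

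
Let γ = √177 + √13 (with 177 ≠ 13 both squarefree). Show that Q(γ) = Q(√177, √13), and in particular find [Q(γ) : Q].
[Q(γ) : Q] = 4 (equivalently, Q(γ) = Q(√177, √13))

Obviously Q(γ) ⊆ Q(√177, √13), and [Q(√177, √13):Q] = 4 (since 177, 13 are distinct squarefree integers > 1 with 2301 not a perfect square). To show equality we compute the minimal polynomial of γ. From γ = √177 + √13: γ^2 = 177 + 2√(2301) + 13 = 190 + 2√(2301), so γ^2 - 190 = 2√(2301); squaring, (γ^2 - 190)^2 = 4·2301, i.e. γ^4 - 380γ^2 + 36100 - 9204 = 0, i.e. γ^4 - 380γ^2 + 26896 = 0. So γ is a root of x^4 - 380x^2 + 26896. This polynomial is irreducible over Q: it has no rational root (each ±√177 ± √13 is irrational), and any factorization into two quadratics over Q would force √(2301) ∈ Q (pairing opposite roots) or √177, √13 ∈ Q (other pairings), all impossible. Hence [Q(γ):Q] = 4 = [Q(√177, √13):Q], so Q(γ) = Q(√177, √13).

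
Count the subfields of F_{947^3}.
F_{947^3} has 2 subfields

The subfields of F_{p^n} are exactly the fields F_{p^d} for d | n (each is the fixed field of the unique index-d subgroup of Gal(F_{p^n}/F_p) ≅ Z/nZ). The divisors of n = 3 are {1, 3}, giving 2 subfields: F_{947^1}, F_{947^3}.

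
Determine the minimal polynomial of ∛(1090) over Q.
m_α(x) = x^3 - 1090

α satisfies α^3 = 1090, so x^3 - 1090 annihilates α. By the rational root test, a rational root p/q (in lowest terms) of x^3 - 1090 would satisfy p^3 = 1090 q^3, forcing q = 1 and p^3 = 1090; but 1090 is not a perfect cube, contradiction. A monic cubic over Q with no rational root is irreducible (any nontrivial factorization would include a linear factor). Hence x^3 - 1090 is the minimal polynomial of α, and in particular [Q(α):Q] = 3.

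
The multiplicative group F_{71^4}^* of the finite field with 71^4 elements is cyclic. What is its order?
|F_{71^4}^*| = 25411680

F_{71^4} has 71^4 = 25411681 elements; its multiplicative group consists of all nonzero elements, so |F_{71^4}^*| = 25411681 - 1 = 25411680. (It is cyclic since any finite subgroup of the multiplicative group of a field is cyclic.)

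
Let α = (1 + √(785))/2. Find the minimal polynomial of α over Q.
m_α(x) = x^2 - x - 196

From 2α - 1 = √(785), squaring gives (2α - 1)^2 = 785, i.e. 4α^2 - 4α + 1 = 785, so α^2 - α + (1 - 785)/4 = 0. Since 785 ≡ 1 (mod 4), (1 - 785)/4 = -196 ∈ Z. The polynomial x^2 - x - 196 has discriminant 1 - 4·(-196) = 785, which is not a perfect square in Q (d = 785 is squarefree and ≠ 1), so x^2 - x - 196 is irreducible over Q. It is the minimal polynomial of α.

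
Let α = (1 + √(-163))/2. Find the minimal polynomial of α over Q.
m_α(x) = x^2 - x + 41

From 2α - 1 = √(-163), squaring gives (2α - 1)^2 = -163, i.e. 4α^2 - 4α + 1 = -163, so α^2 - α + (1 + 163)/4 = 0. Since -163 ≡ 1 (mod 4), (1 + 163)/4 = 41 ∈ Z. The polynomial x^2 - x + 41 has discriminant 1 - 4·(41) = -163, which is not a perfect square in Q (d = -163 is squarefree and ≠ 1), so x^2 - x + 41 is irreducible over Q. It is the minimal polynomial of α.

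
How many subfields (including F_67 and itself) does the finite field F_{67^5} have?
F_{67^5} has 2 subfields

The subfields of F_{p^n} are exactly the fields F_{p^d} for d | n (each is the fixed field of the unique index-d subgroup of Gal(F_{p^n}/F_p) ≅ Z/nZ). The divisors of n = 5 are {1, 5}, giving 2 subfields: F_{67^1}, F_{67^5}.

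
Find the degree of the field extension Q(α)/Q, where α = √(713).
[Q(α):Q] = 2

[Q(α):Q] equals the degree of the minimal polynomial of α. Here α^2 = 713 and x^2 - 713 is irreducible (d = 713 is squarefree, ≠ 1, hence not a square), so deg(m_α) = 2. Thus [Q(α):Q] = 2.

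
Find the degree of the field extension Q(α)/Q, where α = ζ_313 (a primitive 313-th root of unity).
[Q(α):Q] = 312

The minimal polynomial of ζ_313 over Q is the 313-th cyclotomic polynomial Φ_313(x), which is irreducible over Q and has degree φ(313) = 312. Hence [Q(α):Q] = φ(313) = 312.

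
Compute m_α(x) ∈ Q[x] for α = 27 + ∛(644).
m_α(x) = x^3 - 81x^2 + 2187x - 20327

Set β = α - 27 = ∛(644), so β^3 = 644. Then (α - 27)^3 - 644 = 0, i.e. α is a root of g(x) = (x - 27)^3 - 644 = x^3 - 81x^2 + 2187x - 20327. Since g(x) = h(x - 27) where h(x) = x^3 - 644, and h is irreducible over Q (because 644 is not a perfect cube, so h has no rational root, and a monic cubic with no rational root is irreducible), g is also irreducible (irreducibility is preserved under the substitution x → x - 27). Hence m_α(x) = x^3 - 81x^2 + 2187x - 20327.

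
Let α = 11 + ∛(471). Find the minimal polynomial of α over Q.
m_α(x) = x^3 - 33x^2 + 363x - 1802

Set β = α - 11 = ∛(471), so β^3 = 471. Then (α - 11)^3 - 471 = 0, i.e. α is a root of g(x) = (x - 11)^3 - 471 = x^3 - 33x^2 + 363x - 1802. Since g(x) = h(x - 11) where h(x) = x^3 - 471, and h is irreducible over Q (because 471 is not a perfect cube, so h has no rational root, and a monic cubic with no rational root is irreducible), g is also irreducible (irreducibility is preserved under the substitution x → x - 11). Hence m_α(x) = x^3 - 33x^2 + 363x - 1802.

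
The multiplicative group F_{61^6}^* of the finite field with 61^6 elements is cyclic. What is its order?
|F_{61^6}^*| = 51520374360

F_{61^6} has 61^6 = 51520374361 elements; its multiplicative group consists of all nonzero elements, so |F_{61^6}^*| = 51520374361 - 1 = 51520374360. (It is cyclic since any finite subgroup of the multiplicative group of a field is cyclic.)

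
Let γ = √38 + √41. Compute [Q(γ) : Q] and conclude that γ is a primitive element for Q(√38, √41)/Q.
[Q(γ) : Q] = 4 (equivalently, Q(γ) = Q(√38, √41))

Obviously Q(γ) ⊆ Q(√38, √41), and [Q(√38, √41):Q] = 4 (since 38, 41 are distinct squarefree integers > 1 with 1558 not a perfect square). To show equality we compute the minimal polynomial of γ. From γ = √38 + √41: γ^2 = 38 + 2√(1558) + 41 = 79 + 2√(1558), so γ^2 - 79 = 2√(1558); squaring, (γ^2 - 79)^2 = 4·1558, i.e. γ^4 - 158γ^2 + 6241 - 6232 = 0, i.e. γ^4 - 158γ^2 + 9 = 0. So γ is a root of x^4 - 158x^2 + 9. This polynomial is irreducible over Q: it has no rational root (each ±√38 ± √41 is irrational), and any factorization into two quadratics over Q would force √(1558) ∈ Q (pairing opposite roots) or √38, √41 ∈ Q (other pairings), all impossible. Hence [Q(γ):Q] = 4 = [Q(√38, √41):Q], so Q(γ) = Q(√38, √41).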